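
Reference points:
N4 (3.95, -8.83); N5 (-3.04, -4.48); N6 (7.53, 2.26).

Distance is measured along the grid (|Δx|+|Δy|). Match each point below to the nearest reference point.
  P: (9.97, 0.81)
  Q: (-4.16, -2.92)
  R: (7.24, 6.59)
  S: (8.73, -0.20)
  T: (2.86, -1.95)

P at (9.97, 0.81):
  N4: |-6.02| + |-9.64| = 6.02 + 9.64 = 15.66
  N5: |-13.01| + |-5.29| = 13.01 + 5.29 = 18.30
  N6: |-2.44| + |1.45| = 2.44 + 1.45 = 3.89
  → nearest: N6 (3.89)
Q at (-4.16, -2.92):
  N4: |8.11| + |-5.91| = 8.11 + 5.91 = 14.02
  N5: |1.12| + |-1.56| = 1.12 + 1.56 = 2.68
  N6: |11.69| + |5.18| = 11.69 + 5.18 = 16.87
  → nearest: N5 (2.68)
R at (7.24, 6.59):
  N4: |-3.29| + |-15.42| = 3.29 + 15.42 = 18.71
  N5: |-10.28| + |-11.07| = 10.28 + 11.07 = 21.35
  N6: |0.29| + |-4.33| = 0.29 + 4.33 = 4.62
  → nearest: N6 (4.62)
S at (8.73, -0.20):
  N4: |-4.78| + |-8.63| = 4.78 + 8.63 = 13.41
  N5: |-11.77| + |-4.28| = 11.77 + 4.28 = 16.05
  N6: |-1.20| + |2.46| = 1.20 + 2.46 = 3.66
  → nearest: N6 (3.66)
T at (2.86, -1.95):
  N4: |1.09| + |-6.88| = 1.09 + 6.88 = 7.97
  N5: |-5.90| + |-2.53| = 5.90 + 2.53 = 8.43
  N6: |4.67| + |4.21| = 4.67 + 4.21 = 8.88
  → nearest: N4 (7.97)

P→N6; Q→N5; R→N6; S→N6; T→N4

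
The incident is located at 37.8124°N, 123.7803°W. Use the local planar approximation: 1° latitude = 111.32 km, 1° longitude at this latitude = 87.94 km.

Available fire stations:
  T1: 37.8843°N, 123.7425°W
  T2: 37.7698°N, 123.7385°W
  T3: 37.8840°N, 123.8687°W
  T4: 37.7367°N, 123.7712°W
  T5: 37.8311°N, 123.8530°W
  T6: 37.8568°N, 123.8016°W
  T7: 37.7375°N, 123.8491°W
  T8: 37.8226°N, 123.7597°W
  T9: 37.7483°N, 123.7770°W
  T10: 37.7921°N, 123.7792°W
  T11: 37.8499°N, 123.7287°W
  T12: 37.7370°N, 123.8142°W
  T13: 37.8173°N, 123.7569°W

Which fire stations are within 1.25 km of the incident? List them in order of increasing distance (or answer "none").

none

Distances from 37.8124°N, 123.7803°W:
T1: 8.6667 km
T2: 6.0001 km
T3: 11.1338 km
T4: 8.4648 km
T5: 6.7236 km
T6: 5.2856 km
T7: 10.3017 km
T8: 2.1380 km
T9: 7.1415 km
T10: 2.2619 km
T11: 6.1658 km
T12: 8.9072 km
T13: 2.1289 km
Threshold 1.25 km: none within range.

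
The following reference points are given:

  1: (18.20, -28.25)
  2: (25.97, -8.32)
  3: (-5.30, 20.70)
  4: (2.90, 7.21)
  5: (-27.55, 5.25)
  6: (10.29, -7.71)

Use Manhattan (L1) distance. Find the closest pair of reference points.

Pairwise distances:
1–2: |7.77| + |19.93| = 7.77 + 19.93 = 27.70
1–3: |-23.50| + |48.95| = 23.50 + 48.95 = 72.45
1–4: |-15.30| + |35.46| = 15.30 + 35.46 = 50.76
1–5: |-45.75| + |33.50| = 45.75 + 33.50 = 79.25
1–6: |-7.91| + |20.54| = 7.91 + 20.54 = 28.45
2–3: |-31.27| + |29.02| = 31.27 + 29.02 = 60.29
2–4: |-23.07| + |15.53| = 23.07 + 15.53 = 38.60
2–5: |-53.52| + |13.57| = 53.52 + 13.57 = 67.09
2–6: |-15.68| + |0.61| = 15.68 + 0.61 = 16.29
3–4: |8.20| + |-13.49| = 8.20 + 13.49 = 21.69
3–5: |-22.25| + |-15.45| = 22.25 + 15.45 = 37.70
3–6: |15.59| + |-28.41| = 15.59 + 28.41 = 44.00
4–5: |-30.45| + |-1.96| = 30.45 + 1.96 = 32.41
4–6: |7.39| + |-14.92| = 7.39 + 14.92 = 22.31
5–6: |37.84| + |-12.96| = 37.84 + 12.96 = 50.80
Closest pair: 2–6 at 16.29.

2 and 6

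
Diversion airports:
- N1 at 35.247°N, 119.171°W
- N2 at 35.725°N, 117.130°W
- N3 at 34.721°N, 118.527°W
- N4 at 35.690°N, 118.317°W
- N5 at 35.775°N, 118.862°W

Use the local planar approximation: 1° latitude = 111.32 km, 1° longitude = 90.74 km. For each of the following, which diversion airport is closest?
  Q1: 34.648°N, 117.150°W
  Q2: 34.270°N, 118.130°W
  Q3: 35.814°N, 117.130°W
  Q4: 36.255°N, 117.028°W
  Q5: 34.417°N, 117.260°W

Q1 at 34.648°N, 117.150°W:
  N1: √((0.599·111.32)² + (-2.021·90.74)²) = √(4446.31309 + 33630.25628) = 195.132 km
  N2: √((1.077·111.32)² + (0.020·90.74)²) = √(14374.00534 + 3.29350) = 119.905 km
  N3: √((0.073·111.32)² + (-1.377·90.74)²) = √(66.03773 + 15612.24760) = 125.213 km
  N4: √((1.042·111.32)² + (-1.167·90.74)²) = √(13454.94210 + 11213.45029) = 157.062 km
  N5: √((1.127·111.32)² + (-1.712·90.74)²) = √(15739.61943 + 24132.65313) = 199.680 km
  → nearest: N2 (119.905 km)
Q2 at 34.270°N, 118.130°W:
  N1: √((0.977·111.32)² + (-1.041·90.74)²) = √(11828.65929 + 8922.75583) = 144.054 km
  N2: √((1.455·111.32)² + (1.000·90.74)²) = √(26234.47526 + 8233.74760) = 185.656 km
  N3: √((0.451·111.32)² + (-0.397·90.74)²) = √(2520.57416 + 1297.71273) = 61.792 km
  N4: √((1.420·111.32)² + (-0.187·90.74)²) = √(24987.51594 + 287.92592) = 158.983 km
  N5: √((1.505·111.32)² + (-0.732·90.74)²) = √(28068.51234 + 4411.83957) = 180.223 km
  → nearest: N3 (61.792 km)
Q3 at 35.814°N, 117.130°W:
  N1: √((-0.567·111.32)² + (-2.041·90.74)²) = √(3983.93747 + 34299.16594) = 195.661 km
  N2: √((-0.089·111.32)² + (0.000·90.74)²) = √(98.15816 + 0.00000) = 9.907 km
  N3: √((-1.093·111.32)² + (-1.397·90.74)²) = √(14804.26053 + 16069.05592) = 175.708 km
  N4: √((-0.124·111.32)² + (-1.187·90.74)²) = √(190.54158 + 11601.09512) = 108.589 km
  N5: √((-0.039·111.32)² + (-1.732·90.74)²) = √(18.84845 + 24699.79366) = 157.222 km
  → nearest: N2 (9.907 km)
Q4 at 36.255°N, 117.028°W:
  N1: √((-1.008·111.32)² + (-2.143·90.74)²) = √(12591.20978 + 37813.06593) = 224.509 km
  N2: √((-0.530·111.32)² + (-0.102·90.74)²) = √(3480.95280 + 85.66391) = 59.721 km
  N3: √((-1.534·111.32)² + (-1.499·90.74)²) = √(29160.64424 + 18501.23909) = 218.316 km
  N4: √((-0.565·111.32)² + (-1.289·90.74)²) = √(3955.88166 + 13680.54455) = 132.802 km
  N5: √((-0.480·111.32)² + (-1.834·90.74)²) = √(2855.14961 + 27694.67114) = 174.785 km
  → nearest: N2 (59.721 km)
Q5 at 34.417°N, 117.260°W:
  N1: √((0.830·111.32)² + (-1.911·90.74)²) = √(8536.94690 + 30068.99577) = 196.484 km
  N2: √((1.308·111.32)² + (0.130·90.74)²) = √(21201.27032 + 139.15033) = 146.084 km
  N3: √((0.304·111.32)² + (-1.267·90.74)²) = √(1145.23223 + 13217.54445) = 119.845 km
  N4: √((1.273·111.32)² + (-1.057·90.74)²) = √(20081.82613 + 9199.14627) = 171.117 km
  N5: √((1.358·111.32)² + (-1.602·90.74)²) = √(22853.14290 + 21131.12278) = 209.724 km
  → nearest: N3 (119.845 km)

Q1→N2; Q2→N3; Q3→N2; Q4→N2; Q5→N3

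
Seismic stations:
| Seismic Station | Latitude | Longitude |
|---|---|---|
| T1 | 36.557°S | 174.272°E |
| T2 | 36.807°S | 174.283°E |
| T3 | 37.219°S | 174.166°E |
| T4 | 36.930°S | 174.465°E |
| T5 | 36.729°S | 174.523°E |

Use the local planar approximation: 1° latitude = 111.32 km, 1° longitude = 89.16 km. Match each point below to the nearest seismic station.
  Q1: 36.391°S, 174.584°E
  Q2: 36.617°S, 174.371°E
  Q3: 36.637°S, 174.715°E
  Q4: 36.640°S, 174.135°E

Q1→T1; Q2→T1; Q3→T5; Q4→T1

Q1 at 36.391°S, 174.584°E:
  T1: 33.396 km
  T2: 53.524 km
  T3: 99.422 km
  T4: 60.932 km
  T5: 38.017 km
  → nearest: T1 (33.396 km)
Q2 at 36.617°S, 174.371°E:
  T1: 11.069 km
  T2: 22.559 km
  T3: 69.463 km
  T4: 35.837 km
  T5: 18.415 km
  → nearest: T1 (11.069 km)
Q3 at 36.637°S, 174.715°E:
  T1: 40.489 km
  T2: 42.915 km
  T3: 81.200 km
  T4: 39.506 km
  T5: 19.948 km
  → nearest: T5 (19.948 km)
Q4 at 36.640°S, 174.135°E:
  T1: 15.316 km
  T2: 22.798 km
  T3: 64.514 km
  T4: 43.679 km
  T5: 35.985 km
  → nearest: T1 (15.316 km)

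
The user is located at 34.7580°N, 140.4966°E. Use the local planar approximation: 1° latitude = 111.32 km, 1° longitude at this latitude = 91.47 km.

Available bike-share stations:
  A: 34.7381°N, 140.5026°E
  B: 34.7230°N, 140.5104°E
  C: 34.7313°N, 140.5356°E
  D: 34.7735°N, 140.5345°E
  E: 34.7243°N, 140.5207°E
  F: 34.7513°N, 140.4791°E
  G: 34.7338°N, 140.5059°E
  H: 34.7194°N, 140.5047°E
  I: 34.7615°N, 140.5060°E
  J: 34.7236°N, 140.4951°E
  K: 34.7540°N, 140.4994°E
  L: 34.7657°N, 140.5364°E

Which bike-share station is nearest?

K

Distances from 34.7580°N, 140.4966°E:
A: 2.2822 km
B: 4.0956 km
C: 4.6433 km
D: 3.8724 km
E: 4.3512 km
F: 1.7660 km
G: 2.8251 km
H: 4.3604 km
I: 0.9440 km
J: 3.8319 km
K: 0.5137 km
L: 3.7401 km
Minimum: K at 0.5137 km.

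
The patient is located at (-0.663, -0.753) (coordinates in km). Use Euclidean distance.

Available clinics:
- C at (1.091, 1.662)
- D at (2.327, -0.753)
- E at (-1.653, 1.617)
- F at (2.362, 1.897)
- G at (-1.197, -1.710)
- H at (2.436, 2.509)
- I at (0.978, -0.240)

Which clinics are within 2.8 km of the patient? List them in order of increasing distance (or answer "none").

Distances from (-0.663, -0.753):
C: 2.985 km
D: 2.990 km
E: 2.568 km
F: 4.022 km
G: 1.096 km
H: 4.499 km
I: 1.719 km
Threshold 2.8 km: G (1.096 km), I (1.719 km), E (2.568 km) are within range.

G, I, E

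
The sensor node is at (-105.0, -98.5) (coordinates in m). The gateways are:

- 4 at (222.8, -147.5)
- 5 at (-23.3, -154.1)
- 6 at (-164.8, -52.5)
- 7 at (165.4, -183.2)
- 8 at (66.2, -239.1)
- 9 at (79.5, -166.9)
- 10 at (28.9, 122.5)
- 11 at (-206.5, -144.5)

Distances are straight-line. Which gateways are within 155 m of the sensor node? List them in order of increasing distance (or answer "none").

6, 5, 11

Distances from (-105.0, -98.5):
4: √((327.8)² + (-49.0)²) = √(107452.840 + 2401.000) = 331.4 m
5: √((81.7)² + (-55.6)²) = √(6674.890 + 3091.360) = 98.8 m
6: √((-59.8)² + (46.0)²) = √(3576.040 + 2116.000) = 75.4 m
7: √((270.4)² + (-84.7)²) = √(73116.160 + 7174.090) = 283.4 m
8: √((171.2)² + (-140.6)²) = √(29309.440 + 19768.360) = 221.5 m
9: √((184.5)² + (-68.4)²) = √(34040.250 + 4678.560) = 196.8 m
10: √((133.9)² + (221.0)²) = √(17929.210 + 48841.000) = 258.4 m
11: √((-101.5)² + (-46.0)²) = √(10302.250 + 2116.000) = 111.4 m
Threshold 155 m: 6 (75.4 m), 5 (98.8 m), 11 (111.4 m) are within range.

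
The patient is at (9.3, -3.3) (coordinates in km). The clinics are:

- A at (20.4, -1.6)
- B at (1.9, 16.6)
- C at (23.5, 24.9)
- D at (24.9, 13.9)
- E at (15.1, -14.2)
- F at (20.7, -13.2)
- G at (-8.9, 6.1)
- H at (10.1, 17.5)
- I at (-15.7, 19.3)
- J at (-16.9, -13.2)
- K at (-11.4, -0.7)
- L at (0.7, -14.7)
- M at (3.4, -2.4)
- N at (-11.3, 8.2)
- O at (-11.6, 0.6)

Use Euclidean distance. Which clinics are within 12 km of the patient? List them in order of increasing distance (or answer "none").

M, A

Distances from (9.3, -3.3):
A: √((11.1)² + (1.7)²) = √(123.210 + 2.890) = 11.2 km
B: √((-7.4)² + (19.9)²) = √(54.760 + 396.010) = 21.2 km
C: √((14.2)² + (28.2)²) = √(201.640 + 795.240) = 31.6 km
D: √((15.6)² + (17.2)²) = √(243.360 + 295.840) = 23.2 km
E: √((5.8)² + (-10.9)²) = √(33.640 + 118.810) = 12.3 km
F: √((11.4)² + (-9.9)²) = √(129.960 + 98.010) = 15.1 km
G: √((-18.2)² + (9.4)²) = √(331.240 + 88.360) = 20.5 km
H: √((0.8)² + (20.8)²) = √(0.640 + 432.640) = 20.8 km
I: √((-25.0)² + (22.6)²) = √(625.000 + 510.760) = 33.7 km
J: √((-26.2)² + (-9.9)²) = √(686.440 + 98.010) = 28.0 km
K: √((-20.7)² + (2.6)²) = √(428.490 + 6.760) = 20.9 km
L: √((-8.6)² + (-11.4)²) = √(73.960 + 129.960) = 14.3 km
M: √((-5.9)² + (0.9)²) = √(34.810 + 0.810) = 6.0 km
N: √((-20.6)² + (11.5)²) = √(424.360 + 132.250) = 23.6 km
O: √((-20.9)² + (3.9)²) = √(436.810 + 15.210) = 21.3 km
Threshold 12 km: M (6.0 km), A (11.2 km) are within range.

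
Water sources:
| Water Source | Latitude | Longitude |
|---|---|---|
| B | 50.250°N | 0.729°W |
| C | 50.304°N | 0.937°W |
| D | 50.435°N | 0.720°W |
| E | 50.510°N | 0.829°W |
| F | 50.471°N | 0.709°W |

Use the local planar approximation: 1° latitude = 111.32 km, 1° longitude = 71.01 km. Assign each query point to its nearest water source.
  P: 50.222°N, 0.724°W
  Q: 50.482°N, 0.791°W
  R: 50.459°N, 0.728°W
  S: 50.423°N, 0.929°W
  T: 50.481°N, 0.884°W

P at 50.222°N, 0.724°W:
  B: √((0.028·111.32)² + (-0.005·71.01)²) = √(9.71544 + 0.12606) = 3.137 km
  C: √((0.082·111.32)² + (-0.213·71.01)²) = √(83.32477 + 228.76956) = 17.666 km
  D: √((0.213·111.32)² + (0.004·71.01)²) = √(562.21911 + 0.08068) = 23.713 km
  E: √((0.288·111.32)² + (-0.105·71.01)²) = √(1027.85386 + 55.59268) = 32.916 km
  F: √((0.249·111.32)² + (0.015·71.01)²) = √(768.32522 + 1.13454) = 27.739 km
  → nearest: B (3.137 km)
Q at 50.482°N, 0.791°W:
  B: √((-0.232·111.32)² + (0.062·71.01)²) = √(666.99467 + 19.38306) = 26.199 km
  C: √((-0.178·111.32)² + (-0.146·71.01)²) = √(392.63264 + 107.48423) = 22.363 km
  D: √((-0.047·111.32)² + (0.071·71.01)²) = √(27.37424 + 25.41884) = 7.266 km
  E: √((0.028·111.32)² + (-0.038·71.01)²) = √(9.71544 + 7.28125) = 4.123 km
  F: √((-0.011·111.32)² + (0.082·71.01)²) = √(1.49945 + 33.90523) = 5.950 km
  → nearest: E (4.123 km)
R at 50.459°N, 0.728°W:
  B: √((-0.209·111.32)² + (-0.001·71.01)²) = √(541.30117 + 0.00504) = 23.266 km
  C: √((-0.155·111.32)² + (-0.209·71.01)²) = √(297.72122 + 220.25795) = 22.759 km
  D: √((-0.024·111.32)² + (0.008·71.01)²) = √(7.13787 + 0.32271) = 2.731 km
  E: √((0.051·111.32)² + (-0.101·71.01)²) = √(32.23196 + 51.43773) = 9.147 km
  F: √((0.012·111.32)² + (0.019·71.01)²) = √(1.78447 + 1.82031) = 1.899 km
  → nearest: F (1.899 km)
S at 50.423°N, 0.929°W:
  B: √((-0.173·111.32)² + (0.200·71.01)²) = √(370.88443 + 201.69680) = 23.929 km
  C: √((-0.119·111.32)² + (-0.008·71.01)²) = √(175.48513 + 0.32271) = 13.259 km
  D: √((0.012·111.32)² + (0.209·71.01)²) = √(1.78447 + 220.25795) = 14.901 km
  E: √((0.087·111.32)² + (0.100·71.01)²) = √(93.79613 + 50.42420) = 12.009 km
  F: √((0.048·111.32)² + (0.220·71.01)²) = √(28.55150 + 244.05313) = 16.511 km
  → nearest: E (12.009 km)
T at 50.481°N, 0.884°W:
  B: √((-0.231·111.32)² + (0.155·71.01)²) = √(661.25711 + 121.14414) = 27.971 km
  C: √((-0.177·111.32)² + (-0.053·71.01)²) = √(388.23343 + 14.16416) = 20.060 km
  D: √((-0.046·111.32)² + (0.164·71.01)²) = √(26.22177 + 135.62093) = 12.722 km
  E: √((0.029·111.32)² + (0.055·71.01)²) = √(10.42179 + 15.25332) = 5.067 km
  F: √((-0.010·111.32)² + (0.175·71.01)²) = √(1.23921 + 154.42412) = 12.477 km
  → nearest: E (5.067 km)

P→B; Q→E; R→F; S→E; T→E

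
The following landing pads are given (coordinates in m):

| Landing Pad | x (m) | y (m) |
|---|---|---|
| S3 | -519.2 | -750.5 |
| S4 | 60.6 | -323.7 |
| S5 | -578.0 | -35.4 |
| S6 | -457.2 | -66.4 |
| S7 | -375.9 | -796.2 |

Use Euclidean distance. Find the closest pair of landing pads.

S5 and S6

Pairwise distances:
S3–S4: √((579.8)² + (426.8)²) = √(336168.040 + 182158.240) = 719.9 m
S3–S5: √((-58.8)² + (715.1)²) = √(3457.440 + 511368.010) = 717.5 m
S3–S6: √((62.0)² + (684.1)²) = √(3844.000 + 467992.810) = 686.9 m
S3–S7: √((143.3)² + (-45.7)²) = √(20534.890 + 2088.490) = 150.4 m
S4–S5: √((-638.6)² + (288.3)²) = √(407809.960 + 83116.890) = 700.7 m
S4–S6: √((-517.8)² + (257.3)²) = √(268116.840 + 66203.290) = 578.2 m
S4–S7: √((-436.5)² + (-472.5)²) = √(190532.250 + 223256.250) = 643.3 m
S5–S6: √((120.8)² + (-31.0)²) = √(14592.640 + 961.000) = 124.7 m
S5–S7: √((202.1)² + (-760.8)²) = √(40844.410 + 578816.640) = 787.2 m
S6–S7: √((81.3)² + (-729.8)²) = √(6609.690 + 532608.040) = 734.3 m
Closest pair: S5–S6 at 124.7 m.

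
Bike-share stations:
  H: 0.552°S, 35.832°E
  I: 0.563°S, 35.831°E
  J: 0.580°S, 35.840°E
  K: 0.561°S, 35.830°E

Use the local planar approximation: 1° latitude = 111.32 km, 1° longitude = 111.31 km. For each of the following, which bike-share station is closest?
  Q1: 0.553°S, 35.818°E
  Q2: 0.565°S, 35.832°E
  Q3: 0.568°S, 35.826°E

Q1→H; Q2→I; Q3→I

Q1 at 0.553°S, 35.818°E:
  H: √((0.001·111.32)² + (0.014·111.31)²) = √(0.01239 + 2.42842) = 1.562 km
  I: √((-0.010·111.32)² + (0.013·111.31)²) = √(1.23921 + 2.09390) = 1.826 km
  J: √((-0.027·111.32)² + (0.022·111.31)²) = √(9.03387 + 5.99672) = 3.877 km
  K: √((-0.008·111.32)² + (0.012·111.31)²) = √(0.79310 + 1.78415) = 1.605 km
  → nearest: H (1.562 km)
Q2 at 0.565°S, 35.832°E:
  H: √((0.013·111.32)² + (0.000·111.31)²) = √(2.09427 + 0.00000) = 1.447 km
  I: √((0.002·111.32)² + (-0.001·111.31)²) = √(0.04957 + 0.01239) = 0.249 km
  J: √((-0.015·111.32)² + (0.008·111.31)²) = √(2.78823 + 0.79295) = 1.892 km
  K: √((0.004·111.32)² + (-0.002·111.31)²) = √(0.19827 + 0.04956) = 0.498 km
  → nearest: I (0.249 km)
Q3 at 0.568°S, 35.826°E:
  H: √((0.016·111.32)² + (0.006·111.31)²) = √(3.17239 + 0.44604) = 1.902 km
  I: √((0.005·111.32)² + (0.005·111.31)²) = √(0.30980 + 0.30975) = 0.787 km
  J: √((-0.012·111.32)² + (0.014·111.31)²) = √(1.78447 + 2.42842) = 2.053 km
  K: √((0.007·111.32)² + (0.004·111.31)²) = √(0.60721 + 0.19824) = 0.897 km
  → nearest: I (0.787 km)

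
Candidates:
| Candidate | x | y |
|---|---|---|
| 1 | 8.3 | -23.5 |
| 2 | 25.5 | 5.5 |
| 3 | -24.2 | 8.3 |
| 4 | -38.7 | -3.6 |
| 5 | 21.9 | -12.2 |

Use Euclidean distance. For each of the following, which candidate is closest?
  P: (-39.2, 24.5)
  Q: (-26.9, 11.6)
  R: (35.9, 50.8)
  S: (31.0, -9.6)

P→3; Q→3; R→2; S→5

P at (-39.2, 24.5):
  1: √((47.5)² + (-48.0)²) = √(2256.250 + 2304.000) = 67.5
  2: √((64.7)² + (-19.0)²) = √(4186.090 + 361.000) = 67.4
  3: √((15.0)² + (-16.2)²) = √(225.000 + 262.440) = 22.1
  4: √((0.5)² + (-28.1)²) = √(0.250 + 789.610) = 28.1
  5: √((61.1)² + (-36.7)²) = √(3733.210 + 1346.890) = 71.3
  → nearest: 3 (22.1)
Q at (-26.9, 11.6):
  1: √((35.2)² + (-35.1)²) = √(1239.040 + 1232.010) = 49.7
  2: √((52.4)² + (-6.1)²) = √(2745.760 + 37.210) = 52.8
  3: √((2.7)² + (-3.3)²) = √(7.290 + 10.890) = 4.3
  4: √((-11.8)² + (-15.2)²) = √(139.240 + 231.040) = 19.2
  5: √((48.8)² + (-23.8)²) = √(2381.440 + 566.440) = 54.3
  → nearest: 3 (4.3)
R at (35.9, 50.8):
  1: √((-27.6)² + (-74.3)²) = √(761.760 + 5520.490) = 79.3
  2: √((-10.4)² + (-45.3)²) = √(108.160 + 2052.090) = 46.5
  3: √((-60.1)² + (-42.5)²) = √(3612.010 + 1806.250) = 73.6
  4: √((-74.6)² + (-54.4)²) = √(5565.160 + 2959.360) = 92.3
  5: √((-14.0)² + (-63.0)²) = √(196.000 + 3969.000) = 64.5
  → nearest: 2 (46.5)
S at (31.0, -9.6):
  1: √((-22.7)² + (-13.9)²) = √(515.290 + 193.210) = 26.6
  2: √((-5.5)² + (15.1)²) = √(30.250 + 228.010) = 16.1
  3: √((-55.2)² + (17.9)²) = √(3047.040 + 320.410) = 58.0
  4: √((-69.7)² + (6.0)²) = √(4858.090 + 36.000) = 70.0
  5: √((-9.1)² + (-2.6)²) = √(82.810 + 6.760) = 9.5
  → nearest: 5 (9.5)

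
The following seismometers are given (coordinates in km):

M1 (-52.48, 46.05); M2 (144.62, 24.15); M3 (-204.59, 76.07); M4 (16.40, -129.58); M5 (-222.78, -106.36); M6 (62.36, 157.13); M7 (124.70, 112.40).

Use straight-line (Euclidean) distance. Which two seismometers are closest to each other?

Pairwise distances:
M1–M2: √((197.10)² + (-21.90)²) = √(38848.4100 + 479.6100) = 198.31 km
M1–M3: √((-152.11)² + (30.02)²) = √(23137.4521 + 901.2004) = 155.04 km
M1–M4: √((68.88)² + (-175.63)²) = √(4744.4544 + 30845.8969) = 188.65 km
M1–M5: √((-170.30)² + (-152.41)²) = √(29002.0900 + 23228.8081) = 228.54 km
M1–M6: √((114.84)² + (111.08)²) = √(13188.2256 + 12338.7664) = 159.77 km
M1–M7: √((177.18)² + (66.35)²) = √(31392.7524 + 4402.3225) = 189.20 km
M2–M3: √((-349.21)² + (51.92)²) = √(121947.6241 + 2695.6864) = 353.05 km
M2–M4: √((-128.22)² + (-153.73)²) = √(16440.3684 + 23632.9129) = 200.18 km
M2–M5: √((-367.40)² + (-130.51)²) = √(134982.7600 + 17032.8601) = 389.89 km
M2–M6: √((-82.26)² + (132.98)²) = √(6766.7076 + 17683.6804) = 156.37 km
M2–M7: √((-19.92)² + (88.25)²) = √(396.8064 + 7788.0625) = 90.47 km
M3–M4: √((220.99)² + (-205.65)²) = √(48836.5801 + 42291.9225) = 301.87 km
M3–M5: √((-18.19)² + (-182.43)²) = √(330.8761 + 33280.7049) = 183.33 km
M3–M6: √((266.95)² + (81.06)²) = √(71262.3025 + 6570.7236) = 278.99 km
M3–M7: √((329.29)² + (36.33)²) = √(108431.9041 + 1319.8689) = 331.29 km
M4–M5: √((-239.18)² + (23.22)²) = √(57207.0724 + 539.1684) = 240.30 km
M4–M6: √((45.96)² + (286.71)²) = √(2112.3216 + 82202.6241) = 290.37 km
M4–M7: √((108.30)² + (241.98)²) = √(11728.8900 + 58554.3204) = 265.11 km
M5–M6: √((285.14)² + (263.49)²) = √(81304.8196 + 69426.9801) = 388.24 km
M5–M7: √((347.48)² + (218.76)²) = √(120742.3504 + 47855.9376) = 410.61 km
M6–M7: √((62.34)² + (-44.73)²) = √(3886.2756 + 2000.7729) = 76.73 km
Closest pair: M6–M7 at 76.73 km.

M6 and M7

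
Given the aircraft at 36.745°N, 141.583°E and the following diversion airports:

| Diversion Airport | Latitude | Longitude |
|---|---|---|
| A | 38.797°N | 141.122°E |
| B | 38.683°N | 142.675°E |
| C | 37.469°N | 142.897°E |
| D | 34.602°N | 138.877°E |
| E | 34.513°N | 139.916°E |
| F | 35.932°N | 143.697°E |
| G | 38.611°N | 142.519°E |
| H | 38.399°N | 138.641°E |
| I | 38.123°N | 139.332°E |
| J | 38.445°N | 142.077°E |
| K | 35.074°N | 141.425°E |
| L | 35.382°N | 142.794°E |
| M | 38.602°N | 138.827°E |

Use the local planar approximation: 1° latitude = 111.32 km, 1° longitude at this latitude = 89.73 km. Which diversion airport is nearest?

Distances from 36.745°N, 141.583°E:
A: √((2.052·111.32)² + (-0.461·89.73)²) = √(52179.64357 + 1711.10707) = 232.144 km
B: √((1.938·111.32)² + (1.092·89.73)²) = √(46542.95368 + 9601.09158) = 236.947 km
C: √((0.724·111.32)² + (1.314·89.73)²) = √(6495.66363 + 13901.64090) = 142.819 km
D: √((-2.143·111.32)² + (-2.706·89.73)²) = √(56910.28197 + 58956.39502) = 340.392 km
E: √((-2.232·111.32)² + (-1.667·89.73)²) = √(61735.47242 + 22374.14948) = 290.017 km
F: √((-0.813·111.32)² + (2.114·89.73)²) = √(8190.82197 + 35982.00018) = 210.173 km
G: √((1.866·111.32)² + (0.936·89.73)²) = √(43148.89458 + 7053.86320) = 224.060 km
H: √((1.654·111.32)² + (-2.942·89.73)²) = √(33901.38224 + 69688.42869) = 321.854 km
I: √((1.378·111.32)² + (-2.251·89.73)²) = √(23531.24093 + 40796.82124) = 253.630 km
J: √((1.700·111.32)² + (0.494·89.73)²) = √(35813.29154 + 1964.84924) = 194.366 km
K: √((-1.671·111.32)² + (-0.158·89.73)²) = √(34601.84809 + 200.99697) = 186.555 km
L: √((-1.363·111.32)² + (1.211·89.73)²) = √(23021.73799 + 11807.65409) = 186.626 km
M: √((1.857·111.32)² + (-2.756·89.73)²) = √(42733.67107 + 61155.25226) = 322.318 km
Minimum: C at 142.819 km.

C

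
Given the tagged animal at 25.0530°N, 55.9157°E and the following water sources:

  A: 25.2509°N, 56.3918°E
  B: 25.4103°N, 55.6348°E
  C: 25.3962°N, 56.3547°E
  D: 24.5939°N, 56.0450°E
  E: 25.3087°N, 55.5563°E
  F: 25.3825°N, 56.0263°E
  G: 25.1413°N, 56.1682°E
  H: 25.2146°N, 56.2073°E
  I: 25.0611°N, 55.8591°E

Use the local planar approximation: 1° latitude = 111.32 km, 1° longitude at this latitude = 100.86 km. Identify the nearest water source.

Distances from 25.0530°N, 55.9157°E:
A: √((0.1979·111.32)² + (0.4761·100.86)²) = √(485.330946 + 2305.867194) = 52.8318 km
B: √((0.3573·111.32)² + (-0.2809·100.86)²) = √(1582.021669 + 802.678085) = 48.8334 km
C: √((0.3432·111.32)² + (0.4390·100.86)²) = √(1459.623859 + 1960.500548) = 58.4818 km
D: √((-0.4591·111.32)² + (0.1293·100.86)²) = √(2611.926676 + 170.072845) = 52.7447 km
E: √((0.2557·111.32)² + (-0.3594·100.86)²) = √(810.229127 + 1313.996091) = 46.0893 km
F: √((0.3295·111.32)² + (0.1106·100.86)²) = √(1345.417998 + 124.436613) = 38.3387 km
G: √((0.0883·111.32)² + (0.2525·100.86)²) = √(96.620171 + 648.575729) = 27.2983 km
H: √((0.1616·111.32)² + (0.2916·100.86)²) = √(323.615346 + 864.993745) = 34.4762 km
I: √((0.0081·111.32)² + (-0.0566·100.86)²) = √(0.813048 + 32.588982) = 5.7794 km
Minimum: I at 5.7794 km.

I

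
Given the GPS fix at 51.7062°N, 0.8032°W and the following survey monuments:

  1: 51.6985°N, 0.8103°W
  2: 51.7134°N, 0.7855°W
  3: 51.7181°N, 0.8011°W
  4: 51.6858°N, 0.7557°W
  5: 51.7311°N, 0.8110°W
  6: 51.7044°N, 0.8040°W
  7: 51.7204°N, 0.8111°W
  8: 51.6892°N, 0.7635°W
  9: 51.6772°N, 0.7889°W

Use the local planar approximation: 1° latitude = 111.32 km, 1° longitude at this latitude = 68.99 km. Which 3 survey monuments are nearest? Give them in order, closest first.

6, 1, 3

Distances from 51.7062°N, 0.8032°W:
1: √((-0.0077·111.32)² + (-0.0071·68.99)²) = √(0.734730 + 0.239932) = 0.9873 km
2: √((0.0072·111.32)² + (0.0177·68.99)²) = √(0.642409 + 1.491141) = 1.4607 km
3: √((0.0119·111.32)² + (0.0021·68.99)²) = √(1.754851 + 0.020990) = 1.3326 km
4: √((-0.0204·111.32)² + (0.0475·68.99)²) = √(5.157114 + 10.738893) = 3.9870 km
5: √((0.0249·111.32)² + (-0.0078·68.99)²) = √(7.683252 + 0.289575) = 2.8236 km
6: √((-0.0018·111.32)² + (-0.0008·68.99)²) = √(0.040151 + 0.003046) = 0.2078 km
7: √((0.0142·111.32)² + (-0.0079·68.99)²) = √(2.498752 + 0.297048) = 1.6721 km
8: √((-0.0170·111.32)² + (0.0397·68.99)²) = √(3.581329 + 7.501590) = 3.3291 km
9: √((-0.0290·111.32)² + (0.0143·68.99)²) = √(10.421792 + 0.973295) = 3.3757 km
Sorted: 6 (0.2078 km) < 1 (0.9873 km) < 3 (1.3326 km) < 2 (1.4607 km) < 7 (1.6721 km) < …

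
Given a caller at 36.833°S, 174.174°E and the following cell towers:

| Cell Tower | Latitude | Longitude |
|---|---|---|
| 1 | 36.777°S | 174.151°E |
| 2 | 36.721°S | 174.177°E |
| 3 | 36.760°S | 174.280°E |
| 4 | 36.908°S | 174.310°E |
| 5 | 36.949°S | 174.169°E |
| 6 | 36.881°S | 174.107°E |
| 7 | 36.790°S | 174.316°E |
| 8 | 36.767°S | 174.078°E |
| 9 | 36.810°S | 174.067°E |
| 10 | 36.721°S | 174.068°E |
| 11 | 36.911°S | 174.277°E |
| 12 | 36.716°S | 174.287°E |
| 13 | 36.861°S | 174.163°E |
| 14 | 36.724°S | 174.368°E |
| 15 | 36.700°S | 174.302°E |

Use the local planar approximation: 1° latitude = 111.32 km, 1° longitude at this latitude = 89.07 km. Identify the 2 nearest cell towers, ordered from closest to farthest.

13, 1

Distances from 36.833°S, 174.174°E:
1: √((0.056·111.32)² + (-0.023·89.07)²) = √(38.86176 + 4.19680) = 6.562 km
2: √((0.112·111.32)² + (0.003·89.07)²) = √(155.44703 + 0.07140) = 12.471 km
3: √((0.073·111.32)² + (0.106·89.07)²) = √(66.03773 + 89.14041) = 12.457 km
4: √((-0.075·111.32)² + (0.136·89.07)²) = √(69.70580 + 146.73737) = 14.712 km
5: √((-0.116·111.32)² + (-0.005·89.07)²) = √(166.74867 + 0.19834) = 12.921 km
6: √((-0.048·111.32)² + (-0.067·89.07)²) = √(28.55150 + 35.61332) = 8.010 km
7: √((0.043·111.32)² + (0.142·89.07)²) = √(22.91307 + 159.97039) = 13.523 km
8: √((0.066·111.32)² + (-0.096·89.07)²) = √(53.98017 + 73.11481) = 11.274 km
9: √((0.023·111.32)² + (-0.107·89.07)²) = √(6.55544 + 90.83024) = 9.868 km
10: √((0.112·111.32)² + (-0.106·89.07)²) = √(155.44703 + 89.14041) = 15.639 km
11: √((-0.078·111.32)² + (0.103·89.07)²) = √(75.39379 + 84.16613) = 12.632 km
12: √((0.117·111.32)² + (0.113·89.07)²) = √(169.63604 + 101.30241) = 16.460 km
13: √((-0.028·111.32)² + (-0.011·89.07)²) = √(9.71544 + 0.95995) = 3.267 km
14: √((0.109·111.32)² + (0.194·89.07)²) = √(147.23104 + 298.58388) = 21.114 km
15: √((0.133·111.32)² + (0.128·89.07)²) = √(219.20461 + 129.98189) = 18.687 km
Sorted: 13 (3.267 km) < 1 (6.562 km) < 6 (8.010 km) < 9 (9.868 km) < …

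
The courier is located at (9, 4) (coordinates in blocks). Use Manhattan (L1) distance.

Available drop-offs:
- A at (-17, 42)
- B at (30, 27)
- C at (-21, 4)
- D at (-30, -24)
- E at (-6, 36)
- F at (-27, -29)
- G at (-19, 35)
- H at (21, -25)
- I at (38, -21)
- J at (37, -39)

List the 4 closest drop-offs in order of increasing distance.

Distances from (9, 4):
A: 64 blocks
B: 44 blocks
C: 30 blocks
D: 67 blocks
E: 47 blocks
F: 69 blocks
G: 59 blocks
H: 41 blocks
I: 54 blocks
J: 71 blocks
Sorted: C (30 blocks) < H (41 blocks) < B (44 blocks) < E (47 blocks) < I (54 blocks) < G (59 blocks) < …

C, H, B, E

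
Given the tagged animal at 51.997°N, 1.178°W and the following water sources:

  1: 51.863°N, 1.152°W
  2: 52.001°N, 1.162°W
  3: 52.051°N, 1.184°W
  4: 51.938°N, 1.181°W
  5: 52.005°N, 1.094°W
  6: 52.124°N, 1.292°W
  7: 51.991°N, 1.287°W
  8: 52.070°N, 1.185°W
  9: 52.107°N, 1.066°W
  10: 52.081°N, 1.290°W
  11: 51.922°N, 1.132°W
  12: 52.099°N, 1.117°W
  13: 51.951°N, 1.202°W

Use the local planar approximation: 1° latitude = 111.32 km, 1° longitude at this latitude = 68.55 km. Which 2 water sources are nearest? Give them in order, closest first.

2, 13

Distances from 51.997°N, 1.178°W:
1: 15.023 km
2: 1.184 km
3: 6.025 km
4: 6.571 km
5: 5.827 km
6: 16.154 km
7: 7.502 km
8: 8.141 km
9: 14.453 km
10: 12.099 km
11: 8.925 km
12: 12.100 km
13: 5.379 km
Sorted: 2 (1.184 km) < 13 (5.379 km) < 5 (5.827 km) < 3 (6.025 km) < …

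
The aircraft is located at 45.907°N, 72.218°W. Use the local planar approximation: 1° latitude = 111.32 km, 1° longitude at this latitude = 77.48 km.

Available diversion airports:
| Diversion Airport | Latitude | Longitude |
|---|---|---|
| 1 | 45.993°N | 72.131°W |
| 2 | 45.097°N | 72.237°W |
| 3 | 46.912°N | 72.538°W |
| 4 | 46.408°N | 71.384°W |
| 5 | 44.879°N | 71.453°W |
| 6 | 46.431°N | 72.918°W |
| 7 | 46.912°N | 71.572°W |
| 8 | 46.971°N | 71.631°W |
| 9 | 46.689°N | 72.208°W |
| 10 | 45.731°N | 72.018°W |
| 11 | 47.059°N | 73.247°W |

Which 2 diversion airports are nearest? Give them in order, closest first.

1, 10

Distances from 45.907°N, 72.218°W:
1: √((0.086·111.32)² + (0.087·77.48)²) = √(91.65229 + 45.43785) = 11.709 km
2: √((-0.810·111.32)² + (-0.019·77.48)²) = √(8130.48463 + 2.16714) = 90.181 km
3: √((1.005·111.32)² + (-0.320·77.48)²) = √(12516.37363 + 614.72260) = 114.591 km
4: √((0.501·111.32)² + (0.834·77.48)²) = √(3110.44013 + 4175.52728) = 85.358 km
5: √((-1.028·111.32)² + (0.765·77.48)²) = √(13095.81781 + 3513.19369) = 128.876 km
6: √((0.524·111.32)² + (-0.700·77.48)²) = √(3402.58489 + 2941.54370) = 79.650 km
7: √((1.005·111.32)² + (0.646·77.48)²) = √(12516.37363 + 2505.21071) = 122.563 km
8: √((1.064·111.32)² + (0.587·77.48)²) = √(14029.09484 + 2068.49953) = 126.876 km
9: √((0.782·111.32)² + (0.010·77.48)²) = √(7578.09249 + 0.60032) = 87.056 km
10: √((-0.176·111.32)² + (0.200·77.48)²) = √(383.85900 + 240.12602) = 24.980 km
11: √((1.152·111.32)² + (-1.029·77.48)²) = √(16445.66175 + 6356.38177) = 151.003 km
Sorted: 1 (11.709 km) < 10 (24.980 km) < 6 (79.650 km) < 4 (85.358 km) < …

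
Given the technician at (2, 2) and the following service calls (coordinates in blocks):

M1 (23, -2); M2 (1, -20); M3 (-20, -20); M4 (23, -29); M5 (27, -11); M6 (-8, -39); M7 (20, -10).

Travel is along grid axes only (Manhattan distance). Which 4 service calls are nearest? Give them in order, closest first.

Distances from (2, 2):
M1: 25 blocks
M2: 23 blocks
M3: 44 blocks
M4: 52 blocks
M5: 38 blocks
M6: 51 blocks
M7: 30 blocks
Sorted: M2 (23 blocks) < M1 (25 blocks) < M7 (30 blocks) < M5 (38 blocks) < M3 (44 blocks) < M6 (51 blocks) < …

M2, M1, M7, M5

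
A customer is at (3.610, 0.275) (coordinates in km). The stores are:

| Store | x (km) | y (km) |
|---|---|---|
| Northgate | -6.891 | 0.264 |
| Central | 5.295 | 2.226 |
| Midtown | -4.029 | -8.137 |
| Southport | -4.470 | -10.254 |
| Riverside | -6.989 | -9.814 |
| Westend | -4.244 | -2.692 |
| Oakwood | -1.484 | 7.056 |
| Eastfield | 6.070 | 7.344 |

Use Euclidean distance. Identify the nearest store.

Central

Distances from (3.610, 0.275):
Northgate: √((-10.501)² + (-0.011)²) = √(110.27100 + 0.00012) = 10.501 km
Central: √((1.685)² + (1.951)²) = √(2.83923 + 3.80640) = 2.578 km
Midtown: √((-7.639)² + (-8.412)²) = √(58.35432 + 70.76174) = 11.363 km
Southport: √((-8.080)² + (-10.529)²) = √(65.28640 + 110.85984) = 13.272 km
Riverside: √((-10.599)² + (-10.089)²) = √(112.33880 + 101.78792) = 14.633 km
Westend: √((-7.854)² + (-2.967)²) = √(61.68532 + 8.80309) = 8.396 km
Oakwood: √((-5.094)² + (6.781)²) = √(25.94884 + 45.98196) = 8.481 km
Eastfield: √((2.460)² + (7.069)²) = √(6.05160 + 49.97076) = 7.485 km
Minimum: Central at 2.578 km.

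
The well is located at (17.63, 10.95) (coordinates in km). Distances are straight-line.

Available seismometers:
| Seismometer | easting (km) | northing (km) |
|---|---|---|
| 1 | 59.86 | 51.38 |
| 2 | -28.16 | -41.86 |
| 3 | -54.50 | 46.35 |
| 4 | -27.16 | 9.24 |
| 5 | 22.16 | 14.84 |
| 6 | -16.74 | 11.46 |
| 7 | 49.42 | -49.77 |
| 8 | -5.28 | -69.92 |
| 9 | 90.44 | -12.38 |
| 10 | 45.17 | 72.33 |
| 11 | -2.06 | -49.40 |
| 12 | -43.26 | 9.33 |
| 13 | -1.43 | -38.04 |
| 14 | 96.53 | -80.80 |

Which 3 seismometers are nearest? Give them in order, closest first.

5, 6, 4

Distances from (17.63, 10.95):
1: √((42.23)² + (40.43)²) = √(1783.3729 + 1634.5849) = 58.46 km
2: √((-45.79)² + (-52.81)²) = √(2096.7241 + 2788.8961) = 69.90 km
3: √((-72.13)² + (35.40)²) = √(5202.7369 + 1253.1600) = 80.35 km
4: √((-44.79)² + (-1.71)²) = √(2006.1441 + 2.9241) = 44.82 km
5: √((4.53)² + (3.89)²) = √(20.5209 + 15.1321) = 5.97 km
6: √((-34.37)² + (0.51)²) = √(1181.2969 + 0.2601) = 34.37 km
7: √((31.79)² + (-60.72)²) = √(1010.6041 + 3686.9184) = 68.54 km
8: √((-22.91)² + (-80.87)²) = √(524.8681 + 6539.9569) = 84.05 km
9: √((72.81)² + (-23.33)²) = √(5301.2961 + 544.2889) = 76.46 km
10: √((27.54)² + (61.38)²) = √(758.4516 + 3767.5044) = 67.28 km
11: √((-19.69)² + (-60.35)²) = √(387.6961 + 3642.1225) = 63.48 km
12: √((-60.89)² + (-1.62)²) = √(3707.5921 + 2.6244) = 60.91 km
13: √((-19.06)² + (-48.99)²) = √(363.2836 + 2400.0201) = 52.57 km
14: √((78.90)² + (-91.75)²) = √(6225.2100 + 8418.0625) = 121.01 km
Sorted: 5 (5.97 km) < 6 (34.37 km) < 4 (44.82 km) < 13 (52.57 km) < 1 (58.46 km) < …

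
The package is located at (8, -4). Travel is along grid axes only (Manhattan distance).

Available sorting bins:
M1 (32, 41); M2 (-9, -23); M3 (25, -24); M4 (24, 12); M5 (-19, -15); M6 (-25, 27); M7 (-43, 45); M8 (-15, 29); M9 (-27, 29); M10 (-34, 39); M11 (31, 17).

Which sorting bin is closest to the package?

Distances from (8, -4):
M1: |24| + |45| = 24 + 45 = 69
M2: |-17| + |-19| = 17 + 19 = 36
M3: |17| + |-20| = 17 + 20 = 37
M4: |16| + |16| = 16 + 16 = 32
M5: |-27| + |-11| = 27 + 11 = 38
M6: |-33| + |31| = 33 + 31 = 64
M7: |-51| + |49| = 51 + 49 = 100
M8: |-23| + |33| = 23 + 33 = 56
M9: |-35| + |33| = 35 + 33 = 68
M10: |-42| + |43| = 42 + 43 = 85
M11: |23| + |21| = 23 + 21 = 44
Minimum: M4 at 32.

M4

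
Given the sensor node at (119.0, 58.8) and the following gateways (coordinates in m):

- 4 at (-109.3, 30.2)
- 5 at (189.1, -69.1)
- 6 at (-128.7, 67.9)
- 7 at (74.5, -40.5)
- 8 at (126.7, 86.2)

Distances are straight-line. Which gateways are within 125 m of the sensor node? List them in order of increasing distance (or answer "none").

8, 7

Distances from (119.0, 58.8):
4: √((-228.3)² + (-28.6)²) = √(52120.890 + 817.960) = 230.1 m
5: √((70.1)² + (-127.9)²) = √(4914.010 + 16358.410) = 145.9 m
6: √((-247.7)² + (9.1)²) = √(61355.290 + 82.810) = 247.9 m
7: √((-44.5)² + (-99.3)²) = √(1980.250 + 9860.490) = 108.8 m
8: √((7.7)² + (27.4)²) = √(59.290 + 750.760) = 28.5 m
Threshold 125 m: 8 (28.5 m), 7 (108.8 m) are within range.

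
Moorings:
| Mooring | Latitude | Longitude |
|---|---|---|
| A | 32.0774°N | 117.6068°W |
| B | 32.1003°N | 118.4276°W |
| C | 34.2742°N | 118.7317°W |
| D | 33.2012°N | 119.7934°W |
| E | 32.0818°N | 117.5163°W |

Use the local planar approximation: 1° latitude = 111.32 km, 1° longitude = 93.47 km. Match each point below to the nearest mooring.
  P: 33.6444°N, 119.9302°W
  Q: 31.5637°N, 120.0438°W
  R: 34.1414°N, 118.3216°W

P at 33.6444°N, 119.9302°W:
  A: √((-1.5670·111.32)² + (2.3234·93.47)²) = √(30428.769350 + 47162.026223) = 278.5512 km
  B: √((-1.5441·111.32)² + (1.5026·93.47)²) = √(29545.901202 + 19725.646884) = 221.9720 km
  C: √((0.6298·111.32)² + (1.1985·93.47)²) = √(4915.318994 + 12549.330646) = 132.1539 km
  D: √((-0.4432·111.32)² + (0.1368·93.47)²) = √(2434.141937 + 163.499595) = 50.9671 km
  E: √((-1.5626·111.32)² + (2.4139·93.47)²) = √(30258.126575 + 50907.648271) = 284.8961 km
  → nearest: D (50.9671 km)
Q at 31.5637°N, 120.0438°W:
  A: √((0.5137·111.32)² + (2.4370·93.47)²) = √(3270.133832 + 51886.639469) = 234.8548 km
  B: √((0.5366·111.32)² + (1.6162·93.47)²) = √(3568.188030 + 22821.001012) = 162.4475 km
  C: √((2.7105·111.32)² + (1.3121·93.47)²) = √(91042.718804 + 15041.056975) = 325.7050 km
  D: √((1.6375·111.32)² + (0.2504·93.47)²) = √(33228.368082 + 547.788782) = 183.7829 km
  E: √((0.5181·111.32)² + (2.5275·93.47)²) = √(3326.393167 + 55811.900833) = 243.1837 km
  → nearest: B (162.4475 km)
R at 34.1414°N, 118.3216°W:
  A: √((-2.0640·111.32)² + (0.7148·93.47)²) = √(52791.716270 + 4463.890914) = 239.2814 km
  B: √((-2.0411·111.32)² + (-0.1060·93.47)²) = √(51626.770741 + 98.164897) = 227.4312 km
  C: √((0.1328·111.32)² + (-0.4101·93.47)²) = √(218.545841 + 1469.345827) = 41.0840 km
  D: √((-0.9402·111.32)² + (-1.4718·93.47)²) = √(10954.356966 + 18925.269931) = 172.8572 km
  E: √((-2.0596·111.32)² + (0.8053·93.47)²) = √(52566.875221 + 5665.782303) = 241.3144 km
  → nearest: C (41.0840 km)

P→D; Q→B; R→C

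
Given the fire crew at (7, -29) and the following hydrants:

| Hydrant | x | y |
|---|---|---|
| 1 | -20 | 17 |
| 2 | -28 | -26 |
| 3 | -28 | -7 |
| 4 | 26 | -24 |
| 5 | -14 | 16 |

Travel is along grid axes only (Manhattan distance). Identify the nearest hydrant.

Distances from (7, -29):
1: |-27| + |46| = 27 + 46 = 73
2: |-35| + |3| = 35 + 3 = 38
3: |-35| + |22| = 35 + 22 = 57
4: |19| + |5| = 19 + 5 = 24
5: |-21| + |45| = 21 + 45 = 66
Minimum: 4 at 24.

4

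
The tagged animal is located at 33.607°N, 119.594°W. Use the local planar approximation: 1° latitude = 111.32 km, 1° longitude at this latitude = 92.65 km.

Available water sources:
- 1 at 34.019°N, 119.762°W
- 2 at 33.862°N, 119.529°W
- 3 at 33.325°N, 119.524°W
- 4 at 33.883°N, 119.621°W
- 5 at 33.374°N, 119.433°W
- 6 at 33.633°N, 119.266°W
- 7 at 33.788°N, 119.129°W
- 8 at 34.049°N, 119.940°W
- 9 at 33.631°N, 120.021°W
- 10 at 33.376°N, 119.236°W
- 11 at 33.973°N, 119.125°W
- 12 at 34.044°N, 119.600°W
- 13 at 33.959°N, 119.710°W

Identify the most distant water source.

11

Distances from 33.607°N, 119.594°W:
1: 48.433 km
2: 29.018 km
3: 32.055 km
4: 30.826 km
5: 29.921 km
6: 30.527 km
7: 47.561 km
8: 58.725 km
9: 39.652 km
10: 41.969 km
11: 59.566 km
12: 48.650 km
13: 40.632 km
Maximum: 11 at 59.566 km.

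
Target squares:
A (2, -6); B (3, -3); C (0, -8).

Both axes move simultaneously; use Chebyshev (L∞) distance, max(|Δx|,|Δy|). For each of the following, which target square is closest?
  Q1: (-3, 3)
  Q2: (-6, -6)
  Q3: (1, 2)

Q1 at (-3, 3):
  A: max(|5|, |-9|) = 9
  B: max(|6|, |-6|) = 6
  C: max(|3|, |-11|) = 11
  → nearest: B (6)
Q2 at (-6, -6):
  A: max(|8|, |0|) = 8
  B: max(|9|, |3|) = 9
  C: max(|6|, |-2|) = 6
  → nearest: C (6)
Q3 at (1, 2):
  A: max(|1|, |-8|) = 8
  B: max(|2|, |-5|) = 5
  C: max(|-1|, |-10|) = 10
  → nearest: B (5)

Q1→B; Q2→C; Q3→B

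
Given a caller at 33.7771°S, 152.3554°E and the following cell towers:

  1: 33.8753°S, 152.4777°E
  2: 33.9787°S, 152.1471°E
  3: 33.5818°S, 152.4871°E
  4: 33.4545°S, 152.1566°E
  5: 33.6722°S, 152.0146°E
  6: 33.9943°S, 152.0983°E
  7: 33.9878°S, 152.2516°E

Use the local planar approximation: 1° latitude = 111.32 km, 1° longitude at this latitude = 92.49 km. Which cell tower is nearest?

Distances from 33.7771°S, 152.3554°E:
1: 15.7306 km
2: 29.5773 km
3: 24.9206 km
4: 40.3453 km
5: 33.6141 km
6: 33.9125 km
7: 25.3439 km
Minimum: 1 at 15.7306 km.

1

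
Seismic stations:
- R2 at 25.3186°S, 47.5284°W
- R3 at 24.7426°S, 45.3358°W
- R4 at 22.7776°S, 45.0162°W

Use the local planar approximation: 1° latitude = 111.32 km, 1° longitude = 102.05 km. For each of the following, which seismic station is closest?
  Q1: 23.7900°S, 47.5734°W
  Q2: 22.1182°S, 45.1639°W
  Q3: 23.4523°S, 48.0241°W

Q1 at 23.7900°S, 47.5734°W:
  R2: 170.2257 km
  R3: 251.7689 km
  R4: 284.2581 km
  → nearest: R2 (170.2257 km)
Q2 at 22.1182°S, 45.1639°W:
  R2: 430.2925 km
  R3: 292.6744 km
  R4: 74.9359 km
  → nearest: R4 (74.9359 km)
Q3 at 23.4523°S, 48.0241°W:
  R2: 213.8264 km
  R3: 309.6681 km
  R4: 316.0115 km
  → nearest: R2 (213.8264 km)

Q1→R2; Q2→R4; Q3→R2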